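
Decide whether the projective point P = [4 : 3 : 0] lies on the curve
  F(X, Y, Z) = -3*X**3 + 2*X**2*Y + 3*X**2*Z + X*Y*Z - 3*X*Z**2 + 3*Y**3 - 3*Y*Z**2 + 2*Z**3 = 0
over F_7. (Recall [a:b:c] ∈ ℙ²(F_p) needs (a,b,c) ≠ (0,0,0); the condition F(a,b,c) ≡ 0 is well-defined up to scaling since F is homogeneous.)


F(4,3,0) ≡ 6 (mod 7); P is NOT on the curve.

Evaluate F(4, 3, 0) term-by-term (mod 7).
  -3*X**3 ↦ -3·64·1·1 = -192
  2*X**2*Y ↦ 2·16·3·1 = 96
  3*X**2*Z ↦ 3·16·1·0 = 0
  X*Y*Z ↦ 1·4·3·0 = 0
  -3*X*Z**2 ↦ -3·4·1·0 = 0
  3*Y**3 ↦ 3·1·27·1 = 81
  -3*Y*Z**2 ↦ -3·1·3·0 = 0
  2*Z**3 ↦ 2·1·1·0 = 0
Sum: F(4, 3, 0) = (-192) + (96) + (0) + (0) + (0) + (81) + (0) + (0) = -15.
Reducing mod 7: -15 ≡ 6 (mod 7).
Since F(a, b, c) ≡ 6 ≠ 0 (mod 7), P does NOT lie on the curve.


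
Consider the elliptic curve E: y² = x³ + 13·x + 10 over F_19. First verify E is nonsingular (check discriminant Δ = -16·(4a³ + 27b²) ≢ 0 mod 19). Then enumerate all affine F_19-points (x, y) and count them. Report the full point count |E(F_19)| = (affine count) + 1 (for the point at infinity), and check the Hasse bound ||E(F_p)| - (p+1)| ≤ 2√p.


Affine points = {(1, 9), (1, 10), (2, 5), (2, 14), (3, 0), (6, 0), (7, 8), (7, 11), (9, 1), (9, 18), (10, 0), (13, 1), (13, 18), (16, 1), (16, 18)}; affine count = 15; |E(F_19)| = 16.

Discriminant check: Δ ∝ 4a³ + 27b² = 4·13³ + 27·10² = 4·2197 + 27·100 ≡ 12 (mod 19). Nonzero ⇒ E is nonsingular.
For each x ∈ F_19, compute rhs = x³ + 13·x + 10 mod 19, then count y ∈ F_19 with y² ≡ rhs.
  x = 0: rhs = 10, matching y values: none (0 points).
  x = 1: rhs = 5, matching y values: 9, 10 (2 points).
  x = 2: rhs = 6, matching y values: 5, 14 (2 points).
  x = 3: rhs = 0, matching y values: 0 (1 points).
  x = 4: rhs = 12, matching y values: none (0 points).
  x = 5: rhs = 10, matching y values: none (0 points).
  x = 6: rhs = 0, matching y values: 0 (1 points).
  x = 7: rhs = 7, matching y values: 8, 11 (2 points).
  x = 8: rhs = 18, matching y values: none (0 points).
  x = 9: rhs = 1, matching y values: 1, 18 (2 points).
  x = 10: rhs = 0, matching y values: 0 (1 points).
  x = 11: rhs = 2, matching y values: none (0 points).
  x = 12: rhs = 13, matching y values: none (0 points).
  x = 13: rhs = 1, matching y values: 1, 18 (2 points).
  x = 14: rhs = 10, matching y values: none (0 points).
  x = 15: rhs = 8, matching y values: none (0 points).
  x = 16: rhs = 1, matching y values: 1, 18 (2 points).
  x = 17: rhs = 14, matching y values: none (0 points).
  x = 18: rhs = 15, matching y values: none (0 points).
Total affine count: 15.
Full point count |E(F_19)| = 15 + 1 = 16.
Hasse bound: |16 − (19+1)| = |-4| = 4 ≤ 2√19 ≈ 8.7178 ✓.


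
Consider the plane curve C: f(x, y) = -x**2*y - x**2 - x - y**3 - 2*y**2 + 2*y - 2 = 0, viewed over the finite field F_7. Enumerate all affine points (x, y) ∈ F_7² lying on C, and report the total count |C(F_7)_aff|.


Affine F_7-points: {(0, 2), (2, 2), (2, 4), (2, 6), (3, 0), (3, 5), (5, 5)}; count = 7.

For each of the 49 pairs (x, y) ∈ F_7², evaluate f(x, y) mod 7. Record the zeros.
  x = 0: [0↦5, 1↦4, 2↦0, 3↦1, 4↦1, 5↦1, 6↦2]  zeros at y ∈ {2}
  x = 1: [0↦3, 1↦1, 2↦3, 3↦3, 4↦2, 5↦1, 6↦1]  zeros at y ∈ ∅
  x = 2: [0↦6, 1↦1, 2↦0, 3↦4, 4↦0, 5↦3, 6↦0]  zeros at y ∈ {2, 4, 6}
  x = 3: [0↦0, 1↦4, 2↦5, 3↦4, 4↦2, 5↦0, 6↦6]  zeros at y ∈ {0, 5}
  x = 4: [0↦6, 1↦3, 2↦4, 3↦3, 4↦1, 5↦6, 6↦5]  zeros at y ∈ ∅
  x = 5: [0↦3, 1↦5, 2↦4, 3↦1, 4↦4, 5↦0, 6↦4]  zeros at y ∈ {5}
  x = 6: [0↦5, 1↦3, 2↦5, 3↦5, 4↦4, 5↦3, 6↦3]  zeros at y ∈ ∅
Collecting zeros: affine points = {(0, 2), (2, 2), (2, 4), (2, 6), (3, 0), (3, 5), (5, 5)}.
Total count |C(F_7)_aff| = 7.


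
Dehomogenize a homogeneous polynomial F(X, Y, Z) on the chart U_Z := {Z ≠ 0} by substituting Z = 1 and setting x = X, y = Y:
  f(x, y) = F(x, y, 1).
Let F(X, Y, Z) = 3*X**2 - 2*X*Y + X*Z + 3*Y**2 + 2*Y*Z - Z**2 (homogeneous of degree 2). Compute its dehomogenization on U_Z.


f(x, y) = 3*x**2 - 2*x*y + x + 3*y**2 + 2*y - 1

On U_Z we set Z = 1. Each monomial c·X^i·Y^j·Z^k in F becomes c·x^i·y^j·1^k = c·x^i·y^j.
Substituting Z = 1: F(X, Y, 1) = 3*x**2 - 2*x*y + x + 3*y**2 + 2*y - 1.
Note: deg(f) ≤ deg(F) = 2; strict inequality happens when F is divisible by Z (lost terms).


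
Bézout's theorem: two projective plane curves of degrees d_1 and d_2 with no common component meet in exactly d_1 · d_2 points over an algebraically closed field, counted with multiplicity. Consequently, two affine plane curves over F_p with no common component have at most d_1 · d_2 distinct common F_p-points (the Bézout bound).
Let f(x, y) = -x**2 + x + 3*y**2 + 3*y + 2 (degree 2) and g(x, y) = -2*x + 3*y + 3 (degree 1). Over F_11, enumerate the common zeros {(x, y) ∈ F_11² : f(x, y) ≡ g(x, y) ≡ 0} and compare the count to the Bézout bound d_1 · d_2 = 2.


Common zeros: ∅; count = 0; Bézout bound = 2.

deg(f) = 2, deg(g) = 1, so Bézout bound = 2.
Scan x ∈ F_11. For each x, list the y ∈ F_11 with f(x, y) ≡ 0 and those with g(x, y) ≡ 0 (mod 11); the common zeros in that column are the intersection.
  x = 0: f ≡ 0 at y ∈ ∅; g ≡ 0 at y ∈ {10}; common: ∅.
  x = 1: f ≡ 0 at y ∈ ∅; g ≡ 0 at y ∈ {7}; common: ∅.
  x = 2: f ≡ 0 at y ∈ {0, 10}; g ≡ 0 at y ∈ {4}; common: ∅.
  x = 3: f ≡ 0 at y ∈ ∅; g ≡ 0 at y ∈ {1}; common: ∅.
  x = 4: f ≡ 0 at y ∈ ∅; g ≡ 0 at y ∈ {9}; common: ∅.
  x = 5: f ≡ 0 at y ∈ {2, 8}; g ≡ 0 at y ∈ {6}; common: ∅.
  x = 6: f ≡ 0 at y ∈ {1, 9}; g ≡ 0 at y ∈ {3}; common: ∅.
  x = 7: f ≡ 0 at y ∈ {2, 8}; g ≡ 0 at y ∈ {0}; common: ∅.
  x = 8: f ≡ 0 at y ∈ ∅; g ≡ 0 at y ∈ {8}; common: ∅.
  x = 9: f ≡ 0 at y ∈ ∅; g ≡ 0 at y ∈ {5}; common: ∅.
  x = 10: f ≡ 0 at y ∈ {0, 10}; g ≡ 0 at y ∈ {2}; common: ∅.
Collecting: common zeros = ∅, so the count is 0.
Comparison with the Bézout bound: 0 ≤ 2 = deg(f)·deg(g), as expected for curves with no common component (the affine F_11-count falls short of the bound because intersections may lie at infinity, over extension fields, or carry multiplicity).


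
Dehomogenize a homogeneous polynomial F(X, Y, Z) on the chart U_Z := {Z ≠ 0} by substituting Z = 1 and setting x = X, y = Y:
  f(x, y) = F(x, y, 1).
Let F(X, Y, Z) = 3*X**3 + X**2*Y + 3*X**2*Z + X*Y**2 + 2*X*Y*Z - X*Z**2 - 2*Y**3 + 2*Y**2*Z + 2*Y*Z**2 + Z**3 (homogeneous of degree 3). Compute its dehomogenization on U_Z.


f(x, y) = 3*x**3 + x**2*y + 3*x**2 + x*y**2 + 2*x*y - x - 2*y**3 + 2*y**2 + 2*y + 1

On U_Z we set Z = 1. Each monomial c·X^i·Y^j·Z^k in F becomes c·x^i·y^j·1^k = c·x^i·y^j.
Substituting Z = 1: F(X, Y, 1) = 3*x**3 + x**2*y + 3*x**2 + x*y**2 + 2*x*y - x - 2*y**3 + 2*y**2 + 2*y + 1.
Note: deg(f) ≤ deg(F) = 3; strict inequality happens when F is divisible by Z (lost terms).


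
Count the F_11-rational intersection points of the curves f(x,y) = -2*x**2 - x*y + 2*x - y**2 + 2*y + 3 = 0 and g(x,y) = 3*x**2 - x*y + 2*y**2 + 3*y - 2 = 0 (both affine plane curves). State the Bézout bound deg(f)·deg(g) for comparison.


Common zeros: {(3, 9)}; count = 1; Bézout bound = 4.

deg(f) = 2, deg(g) = 2, so Bézout bound = 4.
Scan x ∈ F_11. For each x, list the y ∈ F_11 with f(x, y) ≡ 0 and those with g(x, y) ≡ 0 (mod 11); the common zeros in that column are the intersection.
  x = 0: f ≡ 0 at y ∈ {3, 10}; g ≡ 0 at y ∈ {6, 9}; common: ∅.
  x = 1: f ≡ 0 at y ∈ ∅; g ≡ 0 at y ∈ ∅; common: ∅.
  x = 2: f ≡ 0 at y ∈ ∅; g ≡ 0 at y ∈ {6, 10}; common: ∅.
  x = 3: f ≡ 0 at y ∈ {1, 9}; g ≡ 0 at y ∈ {2, 9}; common: {9}.
  x = 4: f ≡ 0 at y ∈ ∅; g ≡ 0 at y ∈ ∅; common: ∅.
  x = 5: f ≡ 0 at y ∈ {3, 5}; g ≡ 0 at y ∈ {2, 10}; common: ∅.
  x = 6: f ≡ 0 at y ∈ ∅; g ≡ 0 at y ∈ ∅; common: ∅.
  x = 7: f ≡ 0 at y ∈ {7, 10}; g ≡ 0 at y ∈ {1}; common: ∅.
  x = 8: f ≡ 0 at y ∈ ∅; g ≡ 0 at y ∈ {1, 7}; common: ∅.
  x = 9: f ≡ 0 at y ∈ ∅; g ≡ 0 at y ∈ {7}; common: ∅.
  x = 10: f ≡ 0 at y ∈ {5, 9}; g ≡ 0 at y ∈ ∅; common: ∅.
Collecting: common zeros = {(3, 9)}, so the count is 1.
Comparison with the Bézout bound: 1 ≤ 4 = deg(f)·deg(g), as expected for curves with no common component (the affine F_11-count falls short of the bound because intersections may lie at infinity, over extension fields, or carry multiplicity).


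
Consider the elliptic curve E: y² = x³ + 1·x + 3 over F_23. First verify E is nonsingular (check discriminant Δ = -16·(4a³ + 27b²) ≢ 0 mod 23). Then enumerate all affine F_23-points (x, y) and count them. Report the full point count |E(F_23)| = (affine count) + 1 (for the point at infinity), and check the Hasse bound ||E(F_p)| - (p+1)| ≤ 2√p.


Affine points = {(0, 7), (0, 16), (2, 6), (2, 17), (4, 5), (4, 18), (5, 8), (5, 15), (6, 8), (6, 15), (7, 10), (7, 13), (10, 1), (10, 22), (12, 8), (12, 15), (14, 1), (14, 22), (15, 9), (15, 14), (19, 2), (19, 21), (21, 4), (21, 19), (22, 1), (22, 22)}; affine count = 26; |E(F_23)| = 27.

Discriminant check: Δ ∝ 4a³ + 27b² = 4·1³ + 27·3² = 4·1 + 27·9 ≡ 17 (mod 23). Nonzero ⇒ E is nonsingular.
For each x ∈ F_23, compute rhs = x³ + 1·x + 3 mod 23, then count y ∈ F_23 with y² ≡ rhs.
  x = 0: rhs = 3, matching y values: 7, 16 (2 points).
  x = 1: rhs = 5, matching y values: none (0 points).
  x = 2: rhs = 13, matching y values: 6, 17 (2 points).
  x = 3: rhs = 10, matching y values: none (0 points).
  x = 4: rhs = 2, matching y values: 5, 18 (2 points).
  x = 5: rhs = 18, matching y values: 8, 15 (2 points).
  x = 6: rhs = 18, matching y values: 8, 15 (2 points).
  x = 7: rhs = 8, matching y values: 10, 13 (2 points).
  x = 8: rhs = 17, matching y values: none (0 points).
  x = 9: rhs = 5, matching y values: none (0 points).
  x = 10: rhs = 1, matching y values: 1, 22 (2 points).
  x = 11: rhs = 11, matching y values: none (0 points).
  x = 12: rhs = 18, matching y values: 8, 15 (2 points).
  x = 13: rhs = 5, matching y values: none (0 points).
  x = 14: rhs = 1, matching y values: 1, 22 (2 points).
  x = 15: rhs = 12, matching y values: 9, 14 (2 points).
  x = 16: rhs = 21, matching y values: none (0 points).
  x = 17: rhs = 11, matching y values: none (0 points).
  x = 18: rhs = 11, matching y values: none (0 points).
  x = 19: rhs = 4, matching y values: 2, 21 (2 points).
  x = 20: rhs = 19, matching y values: none (0 points).
  x = 21: rhs = 16, matching y values: 4, 19 (2 points).
  x = 22: rhs = 1, matching y values: 1, 22 (2 points).
Total affine count: 26.
Full point count |E(F_23)| = 26 + 1 = 27.
Hasse bound: |27 − (23+1)| = |3| = 3 ≤ 2√23 ≈ 9.5917 ✓.


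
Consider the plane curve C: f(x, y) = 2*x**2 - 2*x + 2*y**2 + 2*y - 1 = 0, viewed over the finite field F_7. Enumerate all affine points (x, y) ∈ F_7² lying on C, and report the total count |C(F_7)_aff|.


Affine F_7-points: {(2, 1), (2, 5), (3, 3), (4, 2), (4, 4), (5, 3), (6, 1), (6, 5)}; count = 8.

For each of the 49 pairs (x, y) ∈ F_7², evaluate f(x, y) mod 7. Record the zeros.
  x = 0: [0↦6, 1↦3, 2↦4, 3↦2, 4↦4, 5↦3, 6↦6]  zeros at y ∈ ∅
  x = 1: [0↦6, 1↦3, 2↦4, 3↦2, 4↦4, 5↦3, 6↦6]  zeros at y ∈ ∅
  x = 2: [0↦3, 1↦0, 2↦1, 3↦6, 4↦1, 5↦0, 6↦3]  zeros at y ∈ {1, 5}
  x = 3: [0↦4, 1↦1, 2↦2, 3↦0, 4↦2, 5↦1, 6↦4]  zeros at y ∈ {3}
  x = 4: [0↦2, 1↦6, 2↦0, 3↦5, 4↦0, 5↦6, 6↦2]  zeros at y ∈ {2, 4}
  x = 5: [0↦4, 1↦1, 2↦2, 3↦0, 4↦2, 5↦1, 6↦4]  zeros at y ∈ {3}
  x = 6: [0↦3, 1↦0, 2↦1, 3↦6, 4↦1, 5↦0, 6↦3]  zeros at y ∈ {1, 5}
Collecting zeros: affine points = {(2, 1), (2, 5), (3, 3), (4, 2), (4, 4), (5, 3), (6, 1), (6, 5)}.
Total count |C(F_7)_aff| = 8.


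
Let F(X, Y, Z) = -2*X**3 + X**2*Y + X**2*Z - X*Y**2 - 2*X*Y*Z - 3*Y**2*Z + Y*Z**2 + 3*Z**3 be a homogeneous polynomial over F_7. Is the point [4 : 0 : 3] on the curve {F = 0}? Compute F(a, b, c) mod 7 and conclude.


F(4,0,3) ≡ 1 (mod 7); P is NOT on the curve.

Evaluate F(4, 0, 3) term-by-term (mod 7).
  -2*X**3 ↦ -2·64·1·1 = -128
  X**2*Y ↦ 1·16·0·1 = 0
  X**2*Z ↦ 1·16·1·3 = 48
  -X*Y**2 ↦ -1·4·0·1 = 0
  -2*X*Y*Z ↦ -2·4·0·3 = 0
  -3*Y**2*Z ↦ -3·1·0·3 = 0
  Y*Z**2 ↦ 1·1·0·9 = 0
  3*Z**3 ↦ 3·1·1·27 = 81
Sum: F(4, 0, 3) = (-128) + (0) + (48) + (0) + (0) + (0) + (0) + (81) = 1.
Reducing mod 7: 1 ≡ 1 (mod 7).
Since F(a, b, c) ≡ 1 ≠ 0 (mod 7), P does NOT lie on the curve.


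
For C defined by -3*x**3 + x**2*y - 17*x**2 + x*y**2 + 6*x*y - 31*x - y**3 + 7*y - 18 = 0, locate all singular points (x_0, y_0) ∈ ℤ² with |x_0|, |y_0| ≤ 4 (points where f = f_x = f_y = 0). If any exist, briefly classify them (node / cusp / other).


Singular points: {(-2, -1)}; classification: cusp.

Compute partial derivatives:
  f_x = -9*x**2 + 2*x*y - 34*x + y**2 + 6*y - 31.
  f_y = x**2 + 2*x*y + 6*x - 3*y**2 + 7.
Scan x_0 ∈ {−4, ..., 4}. For each x_0, f_y(x_0, y) is a polynomial in y; find its integer roots y ∈ {−4, ..., 4}, then test f_x and f at those candidates.
  x = -4: f_y(-4, y) = -3*y**2 - 8*y - 1; no integer root y with |y| ≤ 4.
  x = -3: f_y(-3, y) = -3*y**2 - 6*y - 2; no integer root y with |y| ≤ 4.
  x = -2: f_y(-2, y) = -3*y**2 - 4*y - 1; vanishes at y ∈ {-1}. (-2, -1): f_x = 0, f = 0 — SINGULAR.
  x = -1: f_y(-1, y) = -3*y**2 - 2*y + 2; no integer root y with |y| ≤ 4.
  x = 0: f_y(0, y) = 7 - 3*y**2; no integer root y with |y| ≤ 4.
  x = 1: f_y(1, y) = -3*y**2 + 2*y + 14; no integer root y with |y| ≤ 4.
  x = 2: f_y(2, y) = -3*y**2 + 4*y + 23; no integer root y with |y| ≤ 4.
  x = 3: f_y(3, y) = -3*y**2 + 6*y + 34; no integer root y with |y| ≤ 4.
  x = 4: f_y(4, y) = -3*y**2 + 8*y + 47; no integer root y with |y| ≤ 4.
Only singular point on the grid: (-2, -1).
Classify: substitute x = -2 + u, y = -1 + v and expand: f = -3*u**3 + u**2*v + u*v**2 - v**3 + v**2.
No constant or linear terms (consistent with a singular point). Quadratic part: v**2. Cubic part: -3*u**3 + u**2*v + u*v**2 - v**3.
The quadratic part v**2 is a perfect square, so there is a single (double) tangent line v = 0, i.e. y = -1. Restricting the cubic part to that line (v = 0) leaves -3*u**3 ≠ 0, so f is not divisible by v and the branch is v² ≈ 3*u**3 to lowest order — this is a cusp.
Classification: cusp.


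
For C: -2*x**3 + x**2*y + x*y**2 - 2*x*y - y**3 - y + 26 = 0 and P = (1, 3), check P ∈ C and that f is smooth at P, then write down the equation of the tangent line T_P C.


Tangent line at P: 3*x - 23*y + 66 = 0.

Step 1: f(1, 3) = 0, so P lies on C.
Step 2: partial derivatives
  f_x(x, y) = -6*x**2 + 2*x*y + y**2 - 2*y, f_y(x, y) = x**2 + 2*x*y - 2*x - 3*y**2 - 1.
  f_x(P) = 3, f_y(P) = -23 (gradient nonzero, so P is smooth).
Step 3: tangent line at P: 3·(x − 1) + -23·(y − 3) = 0.
Expanding: 3*x - 23*y + 66 = 0.


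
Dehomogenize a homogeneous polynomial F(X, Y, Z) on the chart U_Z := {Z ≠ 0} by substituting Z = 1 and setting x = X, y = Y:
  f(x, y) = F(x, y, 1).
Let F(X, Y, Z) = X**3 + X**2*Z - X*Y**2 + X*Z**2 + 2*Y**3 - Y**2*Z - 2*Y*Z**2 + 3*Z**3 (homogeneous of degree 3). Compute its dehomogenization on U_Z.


f(x, y) = x**3 + x**2 - x*y**2 + x + 2*y**3 - y**2 - 2*y + 3

On U_Z we set Z = 1. Each monomial c·X^i·Y^j·Z^k in F becomes c·x^i·y^j·1^k = c·x^i·y^j.
Substituting Z = 1: F(X, Y, 1) = x**3 + x**2 - x*y**2 + x + 2*y**3 - y**2 - 2*y + 3.
Note: deg(f) ≤ deg(F) = 3; strict inequality happens when F is divisible by Z (lost terms).


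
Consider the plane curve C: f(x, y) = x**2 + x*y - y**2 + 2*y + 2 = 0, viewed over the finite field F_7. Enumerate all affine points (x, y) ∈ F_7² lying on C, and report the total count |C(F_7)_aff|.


Affine F_7-points: {(1, 5)}; count = 1.

For each of the 49 pairs (x, y) ∈ F_7², evaluate f(x, y) mod 7. Record the zeros.
  x = 0: [0↦2, 1↦3, 2↦2, 3↦6, 4↦1, 5↦1, 6↦6]  zeros at y ∈ ∅
  x = 1: [0↦3, 1↦5, 2↦5, 3↦3, 4↦6, 5↦0, 6↦6]  zeros at y ∈ {5}
  x = 2: [0↦6, 1↦2, 2↦3, 3↦2, 4↦6, 5↦1, 6↦1]  zeros at y ∈ ∅
  x = 3: [0↦4, 1↦1, 2↦3, 3↦3, 4↦1, 5↦4, 6↦5]  zeros at y ∈ ∅
  x = 4: [0↦4, 1↦2, 2↦5, 3↦6, 4↦5, 5↦2, 6↦4]  zeros at y ∈ ∅
  x = 5: [0↦6, 1↦5, 2↦2, 3↦4, 4↦4, 5↦2, 6↦5]  zeros at y ∈ ∅
  x = 6: [0↦3, 1↦3, 2↦1, 3↦4, 4↦5, 5↦4, 6↦1]  zeros at y ∈ ∅
Collecting zeros: affine points = {(1, 5)}.
Total count |C(F_7)_aff| = 1.


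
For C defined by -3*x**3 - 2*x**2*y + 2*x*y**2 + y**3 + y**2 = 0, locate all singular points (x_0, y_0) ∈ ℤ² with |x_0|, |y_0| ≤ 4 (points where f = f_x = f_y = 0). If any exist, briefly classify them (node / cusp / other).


Singular points: {(0, 0)}; classification: cusp.

Compute partial derivatives:
  f_x = -9*x**2 - 4*x*y + 2*y**2.
  f_y = -2*x**2 + 4*x*y + 3*y**2 + 2*y.
Scan x_0 ∈ {−4, ..., 4}. For each x_0, f_y(x_0, y) is a polynomial in y; find its integer roots y ∈ {−4, ..., 4}, then test f_x and f at those candidates.
  x = -4: f_y(-4, y) = 3*y**2 - 14*y - 32; no integer root y with |y| ≤ 4.
  x = -3: f_y(-3, y) = 3*y**2 - 10*y - 18; no integer root y with |y| ≤ 4.
  x = -2: f_y(-2, y) = 3*y**2 - 6*y - 8; no integer root y with |y| ≤ 4.
  x = -1: f_y(-1, y) = 3*y**2 - 2*y - 2; no integer root y with |y| ≤ 4.
  x = 0: f_y(0, y) = 3*y**2 + 2*y; vanishes at y ∈ {0}. (0, 0): f_x = 0, f = 0 — SINGULAR.
  x = 1: f_y(1, y) = 3*y**2 + 6*y - 2; no integer root y with |y| ≤ 4.
  x = 2: f_y(2, y) = 3*y**2 + 10*y - 8; vanishes at y ∈ {-4}. (2, -4): f_x = 28 ≠ 0.
  x = 3: f_y(3, y) = 3*y**2 + 14*y - 18; no integer root y with |y| ≤ 4.
  x = 4: f_y(4, y) = 3*y**2 + 18*y - 32; no integer root y with |y| ≤ 4.
Only singular point on the grid: (0, 0).
Classify: substitute x = 0 + u, y = 0 + v and expand: f = -3*u**3 - 2*u**2*v + 2*u*v**2 + v**3 + v**2.
No constant or linear terms (consistent with a singular point). Quadratic part: v**2. Cubic part: -3*u**3 - 2*u**2*v + 2*u*v**2 + v**3.
The quadratic part v**2 is a perfect square, so there is a single (double) tangent line v = 0, i.e. y = 0. Restricting the cubic part to that line (v = 0) leaves -3*u**3 ≠ 0, so f is not divisible by v and the branch is v² ≈ 3*u**3 to lowest order — this is a cusp.
Classification: cusp.


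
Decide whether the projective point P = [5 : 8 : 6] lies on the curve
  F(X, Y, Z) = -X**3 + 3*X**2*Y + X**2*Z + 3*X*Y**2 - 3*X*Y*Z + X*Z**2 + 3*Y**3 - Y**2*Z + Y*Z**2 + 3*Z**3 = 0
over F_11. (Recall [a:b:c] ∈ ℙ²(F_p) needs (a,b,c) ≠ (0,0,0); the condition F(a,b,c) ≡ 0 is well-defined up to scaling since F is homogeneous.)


F(5,8,6) ≡ 9 (mod 11); P is NOT on the curve.

Evaluate F(5, 8, 6) term-by-term (mod 11).
  -X**3 ↦ -1·125·1·1 = -125
  3*X**2*Y ↦ 3·25·8·1 = 600
  X**2*Z ↦ 1·25·1·6 = 150
  3*X*Y**2 ↦ 3·5·64·1 = 960
  -3*X*Y*Z ↦ -3·5·8·6 = -720
  X*Z**2 ↦ 1·5·1·36 = 180
  3*Y**3 ↦ 3·1·512·1 = 1536
  -Y**2*Z ↦ -1·1·64·6 = -384
  Y*Z**2 ↦ 1·1·8·36 = 288
  3*Z**3 ↦ 3·1·1·216 = 648
Sum: F(5, 8, 6) = (-125) + (600) + (150) + (960) + (-720) + (180) + (1536) + (-384) + (288) + (648) = 3133.
Reducing mod 11: 3133 ≡ 9 (mod 11).
Since F(a, b, c) ≡ 9 ≠ 0 (mod 11), P does NOT lie on the curve.


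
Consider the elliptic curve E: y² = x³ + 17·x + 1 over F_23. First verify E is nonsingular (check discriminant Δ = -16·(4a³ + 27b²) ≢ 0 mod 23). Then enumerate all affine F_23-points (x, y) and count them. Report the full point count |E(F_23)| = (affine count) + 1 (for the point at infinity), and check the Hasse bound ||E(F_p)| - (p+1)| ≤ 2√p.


Affine points = {(0, 1), (0, 22), (4, 8), (4, 15), (5, 2), (5, 21), (7, 7), (7, 16), (9, 3), (9, 20), (11, 1), (11, 22), (12, 1), (12, 22), (13, 2), (13, 21), (14, 4), (14, 19), (22, 11), (22, 12)}; affine count = 20; |E(F_23)| = 21.

Discriminant check: Δ ∝ 4a³ + 27b² = 4·17³ + 27·1² = 4·4913 + 27·1 ≡ 14 (mod 23). Nonzero ⇒ E is nonsingular.
For each x ∈ F_23, compute rhs = x³ + 17·x + 1 mod 23, then count y ∈ F_23 with y² ≡ rhs.
  x = 0: rhs = 1, matching y values: 1, 22 (2 points).
  x = 1: rhs = 19, matching y values: none (0 points).
  x = 2: rhs = 20, matching y values: none (0 points).
  x = 3: rhs = 10, matching y values: none (0 points).
  x = 4: rhs = 18, matching y values: 8, 15 (2 points).
  x = 5: rhs = 4, matching y values: 2, 21 (2 points).
  x = 6: rhs = 20, matching y values: none (0 points).
  x = 7: rhs = 3, matching y values: 7, 16 (2 points).
  x = 8: rhs = 5, matching y values: none (0 points).
  x = 9: rhs = 9, matching y values: 3, 20 (2 points).
  x = 10: rhs = 21, matching y values: none (0 points).
  x = 11: rhs = 1, matching y values: 1, 22 (2 points).
  x = 12: rhs = 1, matching y values: 1, 22 (2 points).
  x = 13: rhs = 4, matching y values: 2, 21 (2 points).
  x = 14: rhs = 16, matching y values: 4, 19 (2 points).
  x = 15: rhs = 20, matching y values: none (0 points).
  x = 16: rhs = 22, matching y values: none (0 points).
  x = 17: rhs = 5, matching y values: none (0 points).
  x = 18: rhs = 21, matching y values: none (0 points).
  x = 19: rhs = 7, matching y values: none (0 points).
  x = 20: rhs = 15, matching y values: none (0 points).
  x = 21: rhs = 5, matching y values: none (0 points).
  x = 22: rhs = 6, matching y values: 11, 12 (2 points).
Total affine count: 20.
Full point count |E(F_23)| = 20 + 1 = 21.
Hasse bound: |21 − (23+1)| = |-3| = 3 ≤ 2√23 ≈ 9.5917 ✓.


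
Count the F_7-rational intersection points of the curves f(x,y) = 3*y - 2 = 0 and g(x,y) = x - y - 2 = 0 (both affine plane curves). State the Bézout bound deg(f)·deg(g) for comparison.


Common zeros: {(5, 3)}; count = 1; Bézout bound = 1.

deg(f) = 1, deg(g) = 1, so Bézout bound = 1.
Scan x ∈ F_7. For each x, list the y ∈ F_7 with f(x, y) ≡ 0 and those with g(x, y) ≡ 0 (mod 7); the common zeros in that column are the intersection.
  x = 0: f ≡ 0 at y ∈ {3}; g ≡ 0 at y ∈ {5}; common: ∅.
  x = 1: f ≡ 0 at y ∈ {3}; g ≡ 0 at y ∈ {6}; common: ∅.
  x = 2: f ≡ 0 at y ∈ {3}; g ≡ 0 at y ∈ {0}; common: ∅.
  x = 3: f ≡ 0 at y ∈ {3}; g ≡ 0 at y ∈ {1}; common: ∅.
  x = 4: f ≡ 0 at y ∈ {3}; g ≡ 0 at y ∈ {2}; common: ∅.
  x = 5: f ≡ 0 at y ∈ {3}; g ≡ 0 at y ∈ {3}; common: {3}.
  x = 6: f ≡ 0 at y ∈ {3}; g ≡ 0 at y ∈ {4}; common: ∅.
Collecting: common zeros = {(5, 3)}, so the count is 1.
Comparison with the Bézout bound: 1 ≤ 1 = deg(f)·deg(g), as expected for curves with no common component (the bound is attained).


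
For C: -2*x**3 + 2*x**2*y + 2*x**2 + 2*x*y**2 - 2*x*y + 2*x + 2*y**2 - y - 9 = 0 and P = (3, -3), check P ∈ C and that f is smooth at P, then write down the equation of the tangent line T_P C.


Tangent line at P: -52*x - 37*y + 45 = 0.

Step 1: f(3, -3) = 0, so P lies on C.
Step 2: partial derivatives
  f_x(x, y) = -6*x**2 + 4*x*y + 4*x + 2*y**2 - 2*y + 2, f_y(x, y) = 2*x**2 + 4*x*y - 2*x + 4*y - 1.
  f_x(P) = -52, f_y(P) = -37 (gradient nonzero, so P is smooth).
Step 3: tangent line at P: -52·(x − 3) + -37·(y − -3) = 0.
Expanding: -52*x - 37*y + 45 = 0.


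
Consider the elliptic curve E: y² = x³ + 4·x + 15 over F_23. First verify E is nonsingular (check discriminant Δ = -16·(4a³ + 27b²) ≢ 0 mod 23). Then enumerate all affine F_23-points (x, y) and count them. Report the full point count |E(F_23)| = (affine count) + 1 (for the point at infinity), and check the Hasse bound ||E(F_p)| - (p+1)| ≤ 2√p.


Affine points = {(2, 10), (2, 13), (3, 10), (3, 13), (4, 7), (4, 16), (6, 5), (6, 18), (7, 8), (7, 15), (14, 3), (14, 20), (15, 0), (16, 9), (16, 14), (18, 10), (18, 13), (19, 2), (19, 21)}; affine count = 19; |E(F_23)| = 20.

Discriminant check: Δ ∝ 4a³ + 27b² = 4·4³ + 27·15² = 4·64 + 27·225 ≡ 6 (mod 23). Nonzero ⇒ E is nonsingular.
For each x ∈ F_23, compute rhs = x³ + 4·x + 15 mod 23, then count y ∈ F_23 with y² ≡ rhs.
  x = 0: rhs = 15, matching y values: none (0 points).
  x = 1: rhs = 20, matching y values: none (0 points).
  x = 2: rhs = 8, matching y values: 10, 13 (2 points).
  x = 3: rhs = 8, matching y values: 10, 13 (2 points).
  x = 4: rhs = 3, matching y values: 7, 16 (2 points).
  x = 5: rhs = 22, matching y values: none (0 points).
  x = 6: rhs = 2, matching y values: 5, 18 (2 points).
  x = 7: rhs = 18, matching y values: 8, 15 (2 points).
  x = 8: rhs = 7, matching y values: none (0 points).
  x = 9: rhs = 21, matching y values: none (0 points).
  x = 10: rhs = 20, matching y values: none (0 points).
  x = 11: rhs = 10, matching y values: none (0 points).
  x = 12: rhs = 20, matching y values: none (0 points).
  x = 13: rhs = 10, matching y values: none (0 points).
  x = 14: rhs = 9, matching y values: 3, 20 (2 points).
  x = 15: rhs = 0, matching y values: 0 (1 points).
  x = 16: rhs = 12, matching y values: 9, 14 (2 points).
  x = 17: rhs = 5, matching y values: none (0 points).
  x = 18: rhs = 8, matching y values: 10, 13 (2 points).
  x = 19: rhs = 4, matching y values: 2, 21 (2 points).
  x = 20: rhs = 22, matching y values: none (0 points).
  x = 21: rhs = 22, matching y values: none (0 points).
  x = 22: rhs = 10, matching y values: none (0 points).
Total affine count: 19.
Full point count |E(F_23)| = 19 + 1 = 20.
Hasse bound: |20 − (23+1)| = |-4| = 4 ≤ 2√23 ≈ 9.5917 ✓.


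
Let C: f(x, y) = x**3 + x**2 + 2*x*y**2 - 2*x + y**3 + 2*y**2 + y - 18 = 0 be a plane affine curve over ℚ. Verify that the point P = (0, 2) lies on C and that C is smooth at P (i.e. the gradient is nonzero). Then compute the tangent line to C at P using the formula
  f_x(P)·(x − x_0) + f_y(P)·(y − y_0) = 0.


Tangent line at P: 6*x + 21*y - 42 = 0.

Step 1: f(0, 2) = 0, so P lies on C.
Step 2: partial derivatives
  f_x(x, y) = 3*x**2 + 2*x + 2*y**2 - 2, f_y(x, y) = 4*x*y + 3*y**2 + 4*y + 1.
  f_x(P) = 6, f_y(P) = 21 (gradient nonzero, so P is smooth).
Step 3: tangent line at P: 6·(x − 0) + 21·(y − 2) = 0.
Expanding: 6*x + 21*y - 42 = 0.


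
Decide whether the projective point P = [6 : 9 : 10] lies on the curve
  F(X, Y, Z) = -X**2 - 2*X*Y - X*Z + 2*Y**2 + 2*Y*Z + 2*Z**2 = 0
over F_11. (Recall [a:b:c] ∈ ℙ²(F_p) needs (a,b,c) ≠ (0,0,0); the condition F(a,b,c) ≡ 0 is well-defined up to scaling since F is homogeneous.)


F(6,9,10) ≡ 8 (mod 11); P is NOT on the curve.

Evaluate F(6, 9, 10) term-by-term (mod 11).
  -X**2 ↦ -1·36·1·1 = -36
  -2*X*Y ↦ -2·6·9·1 = -108
  -X*Z ↦ -1·6·1·10 = -60
  2*Y**2 ↦ 2·1·81·1 = 162
  2*Y*Z ↦ 2·1·9·10 = 180
  2*Z**2 ↦ 2·1·1·100 = 200
Sum: F(6, 9, 10) = (-36) + (-108) + (-60) + (162) + (180) + (200) = 338.
Reducing mod 11: 338 ≡ 8 (mod 11).
Since F(a, b, c) ≡ 8 ≠ 0 (mod 11), P does NOT lie on the curve.


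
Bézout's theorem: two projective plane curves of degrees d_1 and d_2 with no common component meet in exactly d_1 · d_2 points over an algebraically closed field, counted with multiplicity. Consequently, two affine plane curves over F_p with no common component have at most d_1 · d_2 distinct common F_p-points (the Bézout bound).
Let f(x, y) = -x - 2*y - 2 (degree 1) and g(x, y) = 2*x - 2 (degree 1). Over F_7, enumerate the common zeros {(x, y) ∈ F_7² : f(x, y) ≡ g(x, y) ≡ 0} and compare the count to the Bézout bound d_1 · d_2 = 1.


Common zeros: {(1, 2)}; count = 1; Bézout bound = 1.

deg(f) = 1, deg(g) = 1, so Bézout bound = 1.
Scan x ∈ F_7. For each x, list the y ∈ F_7 with f(x, y) ≡ 0 and those with g(x, y) ≡ 0 (mod 7); the common zeros in that column are the intersection.
  x = 0: f ≡ 0 at y ∈ {6}; g ≡ 0 at y ∈ ∅; common: ∅.
  x = 1: f ≡ 0 at y ∈ {2}; g ≡ 0 at y ∈ {0, 1, 2, 3, 4, 5, 6}; common: {2}.
  x = 2: f ≡ 0 at y ∈ {5}; g ≡ 0 at y ∈ ∅; common: ∅.
  x = 3: f ≡ 0 at y ∈ {1}; g ≡ 0 at y ∈ ∅; common: ∅.
  x = 4: f ≡ 0 at y ∈ {4}; g ≡ 0 at y ∈ ∅; common: ∅.
  x = 5: f ≡ 0 at y ∈ {0}; g ≡ 0 at y ∈ ∅; common: ∅.
  x = 6: f ≡ 0 at y ∈ {3}; g ≡ 0 at y ∈ ∅; common: ∅.
Collecting: common zeros = {(1, 2)}, so the count is 1.
Comparison with the Bézout bound: 1 ≤ 1 = deg(f)·deg(g), as expected for curves with no common component (the bound is attained).


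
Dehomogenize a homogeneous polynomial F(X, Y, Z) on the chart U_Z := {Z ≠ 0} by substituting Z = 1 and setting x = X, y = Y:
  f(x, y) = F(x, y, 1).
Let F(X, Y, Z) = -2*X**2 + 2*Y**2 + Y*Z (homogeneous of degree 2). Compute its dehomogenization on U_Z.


f(x, y) = -2*x**2 + 2*y**2 + y

On U_Z we set Z = 1. Each monomial c·X^i·Y^j·Z^k in F becomes c·x^i·y^j·1^k = c·x^i·y^j.
Substituting Z = 1: F(X, Y, 1) = -2*x**2 + 2*y**2 + y.
Note: deg(f) ≤ deg(F) = 2; strict inequality happens when F is divisible by Z (lost terms).


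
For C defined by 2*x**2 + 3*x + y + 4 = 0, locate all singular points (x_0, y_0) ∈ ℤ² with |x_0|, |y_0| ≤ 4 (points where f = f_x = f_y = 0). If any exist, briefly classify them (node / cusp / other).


No singular points in the scanned grid; C is smooth there.

Compute partial derivatives:
  f_x = 4*x + 3.
  f_y = 1.
f_y = 1 is a nonzero constant, so f_y never vanishes: no point (x, y) can satisfy f = f_x = f_y = 0. In particular no (x, y) ∈ {−4, ..., 4}² is singular; the curve is smooth.


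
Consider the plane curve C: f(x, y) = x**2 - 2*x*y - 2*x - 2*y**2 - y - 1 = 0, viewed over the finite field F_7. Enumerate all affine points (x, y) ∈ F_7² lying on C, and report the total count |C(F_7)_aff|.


Affine F_7-points: {(0, 5), (1, 1), (3, 1), (3, 6), (4, 0), (4, 6), (5, 0), (5, 5)}; count = 8.

For each of the 49 pairs (x, y) ∈ F_7², evaluate f(x, y) mod 7. Record the zeros.
  x = 0: [0↦6, 1↦3, 2↦3, 3↦6, 4↦5, 5↦0, 6↦5]  zeros at y ∈ {5}
  x = 1: [0↦5, 1↦0, 2↦5, 3↦6, 4↦3, 5↦3, 6↦6]  zeros at y ∈ {1}
  x = 2: [0↦6, 1↦6, 2↦2, 3↦1, 4↦3, 5↦1, 6↦2]  zeros at y ∈ ∅
  x = 3: [0↦2, 1↦0, 2↦1, 3↦5, 4↦5, 5↦1, 6↦0]  zeros at y ∈ {1, 6}
  x = 4: [0↦0, 1↦3, 2↦2, 3↦4, 4↦2, 5↦3, 6↦0]  zeros at y ∈ {0, 6}
  x = 5: [0↦0, 1↦1, 2↦5, 3↦5, 4↦1, 5↦0, 6↦2]  zeros at y ∈ {0, 5}
  x = 6: [0↦2, 1↦1, 2↦3, 3↦1, 4↦2, 5↦6, 6↦6]  zeros at y ∈ ∅
Collecting zeros: affine points = {(0, 5), (1, 1), (3, 1), (3, 6), (4, 0), (4, 6), (5, 0), (5, 5)}.
Total count |C(F_7)_aff| = 8.


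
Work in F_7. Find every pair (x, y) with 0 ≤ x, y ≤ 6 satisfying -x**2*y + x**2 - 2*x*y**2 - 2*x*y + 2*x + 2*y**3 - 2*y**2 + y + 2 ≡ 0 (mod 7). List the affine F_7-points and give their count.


Affine F_7-points: {(2, 4), (3, 6), (4, 4), (5, 1), (5, 2), (5, 3), (6, 2)}; count = 7.

For each of the 49 pairs (x, y) ∈ F_7², evaluate f(x, y) mod 7. Record the zeros.
  x = 0: [0↦2, 1↦3, 2↦5, 3↦6, 4↦4, 5↦4, 6↦4]  zeros at y ∈ ∅
  x = 1: [0↦5, 1↦1, 2↦1, 3↦3, 4↦5, 5↦5, 6↦1]  zeros at y ∈ ∅
  x = 2: [0↦3, 1↦6, 2↦2, 3↦3, 4↦0, 5↦5, 6↦2]  zeros at y ∈ {4}
  x = 3: [0↦3, 1↦4, 2↦1, 3↦6, 4↦3, 5↦4, 6↦0]  zeros at y ∈ {6}
  x = 4: [0↦5, 1↦2, 2↦5, 3↦5, 4↦0, 5↦2, 6↦2]  zeros at y ∈ {4}
  x = 5: [0↦2, 1↦0, 2↦0, 3↦0, 4↦5, 5↦6, 6↦1]  zeros at y ∈ {1, 2, 3}
  x = 6: [0↦1, 1↦5, 2↦0, 3↦5, 4↦4, 5↦2, 6↦4]  zeros at y ∈ {2}
Collecting zeros: affine points = {(2, 4), (3, 6), (4, 4), (5, 1), (5, 2), (5, 3), (6, 2)}.
Total count |C(F_7)_aff| = 7.


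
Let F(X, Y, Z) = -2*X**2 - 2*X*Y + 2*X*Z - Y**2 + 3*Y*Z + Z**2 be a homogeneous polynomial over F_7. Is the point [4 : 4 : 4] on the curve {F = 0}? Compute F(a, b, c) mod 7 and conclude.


F(4,4,4) ≡ 2 (mod 7); P is NOT on the curve.

Evaluate F(4, 4, 4) term-by-term (mod 7).
  -2*X**2 ↦ -2·16·1·1 = -32
  -2*X*Y ↦ -2·4·4·1 = -32
  2*X*Z ↦ 2·4·1·4 = 32
  -Y**2 ↦ -1·1·16·1 = -16
  3*Y*Z ↦ 3·1·4·4 = 48
  Z**2 ↦ 1·1·1·16 = 16
Sum: F(4, 4, 4) = (-32) + (-32) + (32) + (-16) + (48) + (16) = 16.
Reducing mod 7: 16 ≡ 2 (mod 7).
Since F(a, b, c) ≡ 2 ≠ 0 (mod 7), P does NOT lie on the curve.


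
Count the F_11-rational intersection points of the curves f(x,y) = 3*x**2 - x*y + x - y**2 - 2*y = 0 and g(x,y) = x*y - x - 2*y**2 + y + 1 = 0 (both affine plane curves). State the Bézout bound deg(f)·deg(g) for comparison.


Common zeros: {(1, 1), (10, 1)}; count = 2; Bézout bound = 4.

deg(f) = 2, deg(g) = 2, so Bézout bound = 4.
Scan x ∈ F_11. For each x, list the y ∈ F_11 with f(x, y) ≡ 0 and those with g(x, y) ≡ 0 (mod 11); the common zeros in that column are the intersection.
  x = 0: f ≡ 0 at y ∈ {0, 9}; g ≡ 0 at y ∈ {1, 5}; common: ∅.
  x = 1: f ≡ 0 at y ∈ {1, 7}; g ≡ 0 at y ∈ {0, 1}; common: {1}.
  x = 2: f ≡ 0 at y ∈ ∅; g ≡ 0 at y ∈ {1, 6}; common: ∅.
  x = 3: f ≡ 0 at y ∈ ∅; g ≡ 0 at y ∈ {1}; common: ∅.
  x = 4: f ≡ 0 at y ∈ ∅; g ≡ 0 at y ∈ {1, 7}; common: ∅.
  x = 5: f ≡ 0 at y ∈ ∅; g ≡ 0 at y ∈ {1, 2}; common: ∅.
  x = 6: f ≡ 0 at y ∈ {4, 10}; g ≡ 0 at y ∈ {1, 8}; common: ∅.
  x = 7: f ≡ 0 at y ∈ {0, 2}; g ≡ 0 at y ∈ {1, 3}; common: ∅.
  x = 8: f ≡ 0 at y ∈ {2, 10}; g ≡ 0 at y ∈ {1, 9}; common: ∅.
  x = 9: f ≡ 0 at y ∈ ∅; g ≡ 0 at y ∈ {1, 4}; common: ∅.
  x = 10: f ≡ 0 at y ∈ {1, 9}; g ≡ 0 at y ∈ {1, 10}; common: {1}.
Collecting: common zeros = {(1, 1), (10, 1)}, so the count is 2.
Comparison with the Bézout bound: 2 ≤ 4 = deg(f)·deg(g), as expected for curves with no common component (the affine F_11-count falls short of the bound because intersections may lie at infinity, over extension fields, or carry multiplicity).


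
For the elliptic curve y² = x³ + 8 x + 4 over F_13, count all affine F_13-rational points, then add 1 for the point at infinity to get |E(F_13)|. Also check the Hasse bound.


Affine points = {(0, 2), (0, 11), (1, 0), (3, 4), (3, 9), (4, 3), (4, 10), (5, 0), (7, 0), (9, 5), (9, 8)}; affine count = 11; |E(F_13)| = 12.

Discriminant check: Δ ∝ 4a³ + 27b² = 4·8³ + 27·4² = 4·512 + 27·16 ≡ 10 (mod 13). Nonzero ⇒ E is nonsingular.
For each x ∈ F_13, compute rhs = x³ + 8·x + 4 mod 13, then count y ∈ F_13 with y² ≡ rhs.
  x = 0: rhs = 4, matching y values: 2, 11 (2 points).
  x = 1: rhs = 0, matching y values: 0 (1 points).
  x = 2: rhs = 2, matching y values: none (0 points).
  x = 3: rhs = 3, matching y values: 4, 9 (2 points).
  x = 4: rhs = 9, matching y values: 3, 10 (2 points).
  x = 5: rhs = 0, matching y values: 0 (1 points).
  x = 6: rhs = 8, matching y values: none (0 points).
  x = 7: rhs = 0, matching y values: 0 (1 points).
  x = 8: rhs = 8, matching y values: none (0 points).
  x = 9: rhs = 12, matching y values: 5, 8 (2 points).
  x = 10: rhs = 5, matching y values: none (0 points).
  x = 11: rhs = 6, matching y values: none (0 points).
  x = 12: rhs = 8, matching y values: none (0 points).
Total affine count: 11.
Full point count |E(F_13)| = 11 + 1 = 12.
Hasse bound: |12 − (13+1)| = |-2| = 2 ≤ 2√13 ≈ 7.2111 ✓.


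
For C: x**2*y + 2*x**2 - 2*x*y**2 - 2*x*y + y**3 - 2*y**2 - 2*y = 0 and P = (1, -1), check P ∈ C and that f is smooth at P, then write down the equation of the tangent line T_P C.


Tangent line at P: 2*x + 8*y + 6 = 0.

Step 1: f(1, -1) = 0, so P lies on C.
Step 2: partial derivatives
  f_x(x, y) = 2*x*y + 4*x - 2*y**2 - 2*y, f_y(x, y) = x**2 - 4*x*y - 2*x + 3*y**2 - 4*y - 2.
  f_x(P) = 2, f_y(P) = 8 (gradient nonzero, so P is smooth).
Step 3: tangent line at P: 2·(x − 1) + 8·(y − -1) = 0.
Expanding: 2*x + 8*y + 6 = 0.


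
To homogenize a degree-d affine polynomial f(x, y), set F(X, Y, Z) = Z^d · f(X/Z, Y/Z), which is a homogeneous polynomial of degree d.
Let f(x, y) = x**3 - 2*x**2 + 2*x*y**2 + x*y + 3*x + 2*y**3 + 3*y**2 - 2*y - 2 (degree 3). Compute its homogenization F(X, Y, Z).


F(X, Y, Z) = X**3 - 2*X**2*Z + 2*X*Y**2 + X*Y*Z + 3*X*Z**2 + 2*Y**3 + 3*Y**2*Z - 2*Y*Z**2 - 2*Z**3

deg(f) = 3.
Substitute x = X/Z, y = Y/Z into f, then multiply by Z^3.
  monomial 1·x^3·y^0 ↦ 1·X^3·Y^0·Z^0.
  monomial -2·x^2·y^0 ↦ -2·X^2·Y^0·Z^1.
  monomial 2·x^1·y^2 ↦ 2·X^1·Y^2·Z^0.
  monomial 1·x^1·y^1 ↦ 1·X^1·Y^1·Z^1.
  monomial 3·x^1·y^0 ↦ 3·X^1·Y^0·Z^2.
  monomial 2·x^0·y^3 ↦ 2·X^0·Y^3·Z^0.
  monomial 3·x^0·y^2 ↦ 3·X^0·Y^2·Z^1.
  monomial -2·x^0·y^1 ↦ -2·X^0·Y^1·Z^2.
  monomial -2·x^0·y^0 ↦ -2·X^0·Y^0·Z^3.
Collecting: F(X, Y, Z) = X**3 - 2*X**2*Z + 2*X*Y**2 + X*Y*Z + 3*X*Z**2 + 2*Y**3 + 3*Y**2*Z - 2*Y*Z**2 - 2*Z**3.


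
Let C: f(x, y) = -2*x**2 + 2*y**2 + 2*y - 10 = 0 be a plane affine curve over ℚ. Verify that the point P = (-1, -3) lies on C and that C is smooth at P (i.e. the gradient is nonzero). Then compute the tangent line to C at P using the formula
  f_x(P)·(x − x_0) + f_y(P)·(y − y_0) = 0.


Tangent line at P: 4*x - 10*y - 26 = 0.

Step 1: f(-1, -3) = 0, so P lies on C.
Step 2: partial derivatives
  f_x(x, y) = -4*x, f_y(x, y) = 4*y + 2.
  f_x(P) = 4, f_y(P) = -10 (gradient nonzero, so P is smooth).
Step 3: tangent line at P: 4·(x − -1) + -10·(y − -3) = 0.
Expanding: 4*x - 10*y - 26 = 0.


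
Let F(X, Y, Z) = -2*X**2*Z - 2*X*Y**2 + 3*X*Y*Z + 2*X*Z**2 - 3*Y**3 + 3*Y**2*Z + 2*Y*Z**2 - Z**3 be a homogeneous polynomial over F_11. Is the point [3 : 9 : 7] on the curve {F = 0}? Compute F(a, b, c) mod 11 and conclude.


F(3,9,7) ≡ 5 (mod 11); P is NOT on the curve.

Evaluate F(3, 9, 7) term-by-term (mod 11).
  -2*X**2*Z ↦ -2·9·1·7 = -126
  -2*X*Y**2 ↦ -2·3·81·1 = -486
  3*X*Y*Z ↦ 3·3·9·7 = 567
  2*X*Z**2 ↦ 2·3·1·49 = 294
  -3*Y**3 ↦ -3·1·729·1 = -2187
  3*Y**2*Z ↦ 3·1·81·7 = 1701
  2*Y*Z**2 ↦ 2·1·9·49 = 882
  -Z**3 ↦ -1·1·1·343 = -343
Sum: F(3, 9, 7) = (-126) + (-486) + (567) + (294) + (-2187) + (1701) + (882) + (-343) = 302.
Reducing mod 11: 302 ≡ 5 (mod 11).
Since F(a, b, c) ≡ 5 ≠ 0 (mod 11), P does NOT lie on the curve.


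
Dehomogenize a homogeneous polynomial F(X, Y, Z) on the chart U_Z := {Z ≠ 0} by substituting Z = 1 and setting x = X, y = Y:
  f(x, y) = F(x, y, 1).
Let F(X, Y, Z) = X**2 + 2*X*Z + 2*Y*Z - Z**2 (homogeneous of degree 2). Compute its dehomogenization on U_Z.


f(x, y) = x**2 + 2*x + 2*y - 1

On U_Z we set Z = 1. Each monomial c·X^i·Y^j·Z^k in F becomes c·x^i·y^j·1^k = c·x^i·y^j.
Substituting Z = 1: F(X, Y, 1) = x**2 + 2*x + 2*y - 1.
Note: deg(f) ≤ deg(F) = 2; strict inequality happens when F is divisible by Z (lost terms).


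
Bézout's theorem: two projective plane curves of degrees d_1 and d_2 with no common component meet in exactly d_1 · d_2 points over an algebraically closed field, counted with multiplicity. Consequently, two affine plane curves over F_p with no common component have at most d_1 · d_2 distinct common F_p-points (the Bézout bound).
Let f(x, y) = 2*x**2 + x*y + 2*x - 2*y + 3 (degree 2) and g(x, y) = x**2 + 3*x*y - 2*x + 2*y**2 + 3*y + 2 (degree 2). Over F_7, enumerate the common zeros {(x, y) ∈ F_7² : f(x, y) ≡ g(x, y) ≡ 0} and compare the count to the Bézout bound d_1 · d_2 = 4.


Common zeros: {(6, 1)}; count = 1; Bézout bound = 4.

deg(f) = 2, deg(g) = 2, so Bézout bound = 4.
Scan x ∈ F_7. For each x, list the y ∈ F_7 with f(x, y) ≡ 0 and those with g(x, y) ≡ 0 (mod 7); the common zeros in that column are the intersection.
  x = 0: f ≡ 0 at y ∈ {5}; g ≡ 0 at y ∈ {1}; common: ∅.
  x = 1: f ≡ 0 at y ∈ {0}; g ≡ 0 at y ∈ {2}; common: ∅.
  x = 2: f ≡ 0 at y ∈ ∅; g ≡ 0 at y ∈ {2, 4}; common: ∅.
  x = 3: f ≡ 0 at y ∈ {1}; g ≡ 0 at y ∈ ∅; common: ∅.
  x = 4: f ≡ 0 at y ∈ {3}; g ≡ 0 at y ∈ ∅; common: ∅.
  x = 5: f ≡ 0 at y ∈ {0}; g ≡ 0 at y ∈ ∅; common: ∅.
  x = 6: f ≡ 0 at y ∈ {1}; g ≡ 0 at y ∈ {1, 6}; common: {1}.
Collecting: common zeros = {(6, 1)}, so the count is 1.
Comparison with the Bézout bound: 1 ≤ 4 = deg(f)·deg(g), as expected for curves with no common component (the affine F_7-count falls short of the bound because intersections may lie at infinity, over extension fields, or carry multiplicity).
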